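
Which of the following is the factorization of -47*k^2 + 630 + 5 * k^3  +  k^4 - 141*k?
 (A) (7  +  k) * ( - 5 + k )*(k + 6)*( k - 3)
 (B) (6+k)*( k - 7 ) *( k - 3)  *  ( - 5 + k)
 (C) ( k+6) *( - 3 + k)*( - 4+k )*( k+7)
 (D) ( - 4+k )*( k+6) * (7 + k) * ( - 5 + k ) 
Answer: A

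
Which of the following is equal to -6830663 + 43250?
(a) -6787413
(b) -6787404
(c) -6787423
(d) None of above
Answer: a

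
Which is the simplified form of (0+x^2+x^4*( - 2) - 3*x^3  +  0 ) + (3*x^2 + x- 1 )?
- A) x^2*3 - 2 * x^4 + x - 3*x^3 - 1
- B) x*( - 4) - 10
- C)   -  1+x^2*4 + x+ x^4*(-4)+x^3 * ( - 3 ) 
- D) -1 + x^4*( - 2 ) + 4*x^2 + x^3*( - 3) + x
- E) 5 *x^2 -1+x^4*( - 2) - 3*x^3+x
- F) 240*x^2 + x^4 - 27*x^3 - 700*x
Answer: D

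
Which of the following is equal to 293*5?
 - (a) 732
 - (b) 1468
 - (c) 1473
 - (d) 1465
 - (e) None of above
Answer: d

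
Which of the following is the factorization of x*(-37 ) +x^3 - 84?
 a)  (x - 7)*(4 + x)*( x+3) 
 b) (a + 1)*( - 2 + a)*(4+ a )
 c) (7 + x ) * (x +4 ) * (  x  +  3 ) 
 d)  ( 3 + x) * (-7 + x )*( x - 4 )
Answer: a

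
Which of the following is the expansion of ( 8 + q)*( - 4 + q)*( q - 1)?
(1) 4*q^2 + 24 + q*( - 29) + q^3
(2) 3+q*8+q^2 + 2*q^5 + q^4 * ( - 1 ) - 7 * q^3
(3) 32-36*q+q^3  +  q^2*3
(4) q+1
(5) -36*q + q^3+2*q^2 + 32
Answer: 3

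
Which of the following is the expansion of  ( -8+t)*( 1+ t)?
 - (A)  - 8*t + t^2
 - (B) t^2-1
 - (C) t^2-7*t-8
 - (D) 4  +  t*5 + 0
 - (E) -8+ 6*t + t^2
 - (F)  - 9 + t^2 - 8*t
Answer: C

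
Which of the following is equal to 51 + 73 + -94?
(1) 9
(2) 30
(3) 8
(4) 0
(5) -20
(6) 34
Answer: 2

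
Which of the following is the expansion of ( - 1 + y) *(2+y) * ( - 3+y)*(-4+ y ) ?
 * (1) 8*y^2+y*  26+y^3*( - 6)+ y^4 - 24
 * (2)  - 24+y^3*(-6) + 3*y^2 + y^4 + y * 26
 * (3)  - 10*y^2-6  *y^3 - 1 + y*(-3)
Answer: 2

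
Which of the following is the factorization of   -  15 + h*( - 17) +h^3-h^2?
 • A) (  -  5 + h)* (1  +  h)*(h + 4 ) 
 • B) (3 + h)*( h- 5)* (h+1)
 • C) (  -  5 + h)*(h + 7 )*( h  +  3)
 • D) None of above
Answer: B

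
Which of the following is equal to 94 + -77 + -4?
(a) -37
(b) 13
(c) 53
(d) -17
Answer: b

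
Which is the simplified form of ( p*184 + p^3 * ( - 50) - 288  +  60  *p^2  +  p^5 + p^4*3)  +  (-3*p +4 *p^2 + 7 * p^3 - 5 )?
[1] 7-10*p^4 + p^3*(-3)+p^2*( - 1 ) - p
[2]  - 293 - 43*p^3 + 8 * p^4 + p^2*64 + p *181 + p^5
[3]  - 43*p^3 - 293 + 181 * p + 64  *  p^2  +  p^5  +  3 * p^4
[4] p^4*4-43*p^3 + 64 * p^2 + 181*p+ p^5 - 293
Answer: 3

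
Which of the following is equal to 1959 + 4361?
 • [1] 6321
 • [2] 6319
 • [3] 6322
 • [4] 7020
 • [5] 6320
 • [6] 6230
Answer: 5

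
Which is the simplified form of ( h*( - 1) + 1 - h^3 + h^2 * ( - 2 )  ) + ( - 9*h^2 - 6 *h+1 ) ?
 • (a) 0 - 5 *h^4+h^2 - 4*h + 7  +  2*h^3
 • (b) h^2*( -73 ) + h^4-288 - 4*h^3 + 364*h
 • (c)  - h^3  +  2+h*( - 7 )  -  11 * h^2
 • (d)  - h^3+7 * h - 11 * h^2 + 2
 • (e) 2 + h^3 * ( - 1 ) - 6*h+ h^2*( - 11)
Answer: c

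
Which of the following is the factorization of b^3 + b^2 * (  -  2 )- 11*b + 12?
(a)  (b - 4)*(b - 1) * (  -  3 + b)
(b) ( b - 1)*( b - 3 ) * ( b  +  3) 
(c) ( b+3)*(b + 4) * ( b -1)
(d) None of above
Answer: d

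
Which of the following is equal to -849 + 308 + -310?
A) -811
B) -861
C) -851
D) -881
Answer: C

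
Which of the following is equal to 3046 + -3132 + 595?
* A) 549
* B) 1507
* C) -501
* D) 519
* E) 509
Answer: E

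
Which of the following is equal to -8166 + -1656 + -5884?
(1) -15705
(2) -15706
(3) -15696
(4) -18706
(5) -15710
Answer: 2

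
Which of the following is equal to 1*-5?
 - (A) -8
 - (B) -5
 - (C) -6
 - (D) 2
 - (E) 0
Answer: B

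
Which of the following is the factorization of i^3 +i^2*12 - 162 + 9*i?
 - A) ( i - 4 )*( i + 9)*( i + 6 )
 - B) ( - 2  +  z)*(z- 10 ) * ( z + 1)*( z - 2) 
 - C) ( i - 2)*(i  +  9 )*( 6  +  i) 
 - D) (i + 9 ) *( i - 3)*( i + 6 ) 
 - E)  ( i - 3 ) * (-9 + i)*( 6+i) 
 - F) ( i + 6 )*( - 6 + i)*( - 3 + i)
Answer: D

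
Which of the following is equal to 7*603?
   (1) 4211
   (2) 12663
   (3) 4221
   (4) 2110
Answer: 3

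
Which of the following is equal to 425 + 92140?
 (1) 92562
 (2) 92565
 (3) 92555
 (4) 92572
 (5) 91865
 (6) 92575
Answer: 2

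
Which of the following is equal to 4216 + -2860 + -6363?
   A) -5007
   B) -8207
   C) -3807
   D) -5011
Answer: A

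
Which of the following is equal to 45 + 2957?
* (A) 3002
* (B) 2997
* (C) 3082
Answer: A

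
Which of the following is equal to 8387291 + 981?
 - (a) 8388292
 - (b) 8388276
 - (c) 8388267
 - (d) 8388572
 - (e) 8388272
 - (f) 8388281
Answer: e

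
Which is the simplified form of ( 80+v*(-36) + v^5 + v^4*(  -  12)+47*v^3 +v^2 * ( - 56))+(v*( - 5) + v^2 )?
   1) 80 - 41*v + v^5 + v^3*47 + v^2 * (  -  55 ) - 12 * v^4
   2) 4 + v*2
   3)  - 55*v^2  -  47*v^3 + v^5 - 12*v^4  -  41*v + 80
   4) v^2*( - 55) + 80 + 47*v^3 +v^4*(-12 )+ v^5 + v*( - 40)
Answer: 1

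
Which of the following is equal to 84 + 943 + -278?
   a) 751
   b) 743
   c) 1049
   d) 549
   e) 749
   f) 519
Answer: e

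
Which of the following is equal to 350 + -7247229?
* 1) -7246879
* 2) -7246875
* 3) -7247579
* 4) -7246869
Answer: 1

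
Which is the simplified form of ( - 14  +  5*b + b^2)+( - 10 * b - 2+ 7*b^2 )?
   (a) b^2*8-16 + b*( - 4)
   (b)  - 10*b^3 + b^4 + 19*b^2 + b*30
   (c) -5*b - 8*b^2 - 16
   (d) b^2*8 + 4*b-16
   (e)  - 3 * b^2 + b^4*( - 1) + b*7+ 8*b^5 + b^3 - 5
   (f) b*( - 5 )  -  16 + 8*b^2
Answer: f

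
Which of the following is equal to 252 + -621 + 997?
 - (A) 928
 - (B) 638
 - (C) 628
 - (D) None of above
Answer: C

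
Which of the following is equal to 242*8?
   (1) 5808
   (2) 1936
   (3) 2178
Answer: 2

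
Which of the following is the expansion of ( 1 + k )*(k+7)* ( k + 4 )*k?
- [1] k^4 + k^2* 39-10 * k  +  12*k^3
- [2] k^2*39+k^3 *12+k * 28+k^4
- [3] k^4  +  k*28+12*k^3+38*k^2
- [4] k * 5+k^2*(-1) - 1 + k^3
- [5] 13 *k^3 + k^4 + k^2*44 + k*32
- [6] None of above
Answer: 2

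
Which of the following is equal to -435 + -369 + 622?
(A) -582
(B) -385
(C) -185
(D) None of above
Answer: D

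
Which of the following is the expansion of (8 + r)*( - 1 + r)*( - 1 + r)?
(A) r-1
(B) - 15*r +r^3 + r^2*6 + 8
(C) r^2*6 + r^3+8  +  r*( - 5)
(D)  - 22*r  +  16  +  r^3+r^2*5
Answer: B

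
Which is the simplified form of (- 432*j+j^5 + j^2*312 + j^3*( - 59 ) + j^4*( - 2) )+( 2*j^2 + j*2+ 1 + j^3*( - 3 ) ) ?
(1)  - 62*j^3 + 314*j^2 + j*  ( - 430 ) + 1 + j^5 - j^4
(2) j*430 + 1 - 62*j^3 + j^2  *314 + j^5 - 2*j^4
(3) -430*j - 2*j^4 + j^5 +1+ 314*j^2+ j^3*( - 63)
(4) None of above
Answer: 4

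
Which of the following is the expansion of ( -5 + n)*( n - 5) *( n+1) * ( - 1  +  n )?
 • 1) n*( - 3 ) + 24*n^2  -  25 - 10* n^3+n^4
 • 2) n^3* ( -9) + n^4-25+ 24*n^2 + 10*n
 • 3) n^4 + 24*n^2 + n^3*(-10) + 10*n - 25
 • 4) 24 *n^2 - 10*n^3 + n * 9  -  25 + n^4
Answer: 3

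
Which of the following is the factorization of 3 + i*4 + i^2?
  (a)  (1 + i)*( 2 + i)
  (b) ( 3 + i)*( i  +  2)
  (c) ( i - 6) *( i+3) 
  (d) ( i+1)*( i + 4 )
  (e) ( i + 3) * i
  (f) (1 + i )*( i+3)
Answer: f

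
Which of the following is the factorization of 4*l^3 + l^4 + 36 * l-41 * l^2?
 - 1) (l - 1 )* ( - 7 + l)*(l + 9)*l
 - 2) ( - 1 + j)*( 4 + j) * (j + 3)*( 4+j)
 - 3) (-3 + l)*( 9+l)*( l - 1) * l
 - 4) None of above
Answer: 4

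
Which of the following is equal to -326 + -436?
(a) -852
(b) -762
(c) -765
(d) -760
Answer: b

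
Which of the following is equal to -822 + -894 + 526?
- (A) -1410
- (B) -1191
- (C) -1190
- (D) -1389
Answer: C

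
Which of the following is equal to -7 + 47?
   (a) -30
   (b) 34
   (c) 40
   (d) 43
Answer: c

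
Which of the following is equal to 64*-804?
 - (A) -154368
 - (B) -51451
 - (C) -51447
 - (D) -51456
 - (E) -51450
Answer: D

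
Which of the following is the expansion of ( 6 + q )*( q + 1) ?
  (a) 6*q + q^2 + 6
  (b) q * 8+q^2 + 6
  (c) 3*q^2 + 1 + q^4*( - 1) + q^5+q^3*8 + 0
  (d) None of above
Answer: d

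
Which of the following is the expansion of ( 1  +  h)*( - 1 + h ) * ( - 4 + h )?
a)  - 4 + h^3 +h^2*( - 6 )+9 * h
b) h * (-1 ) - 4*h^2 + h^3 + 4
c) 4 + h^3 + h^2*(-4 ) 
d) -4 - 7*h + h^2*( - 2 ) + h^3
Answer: b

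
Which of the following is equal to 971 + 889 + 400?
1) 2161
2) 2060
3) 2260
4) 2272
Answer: 3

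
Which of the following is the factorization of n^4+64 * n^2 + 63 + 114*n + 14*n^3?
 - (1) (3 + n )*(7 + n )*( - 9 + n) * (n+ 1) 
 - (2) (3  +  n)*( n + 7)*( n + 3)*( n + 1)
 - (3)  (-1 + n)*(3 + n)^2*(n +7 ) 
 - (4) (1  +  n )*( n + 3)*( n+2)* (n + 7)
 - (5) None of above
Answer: 2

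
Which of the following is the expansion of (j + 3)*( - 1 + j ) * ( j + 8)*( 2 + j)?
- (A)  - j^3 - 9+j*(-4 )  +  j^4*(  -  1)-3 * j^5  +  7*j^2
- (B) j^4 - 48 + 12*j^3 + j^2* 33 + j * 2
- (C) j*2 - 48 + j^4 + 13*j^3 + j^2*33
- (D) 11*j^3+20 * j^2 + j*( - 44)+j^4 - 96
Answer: B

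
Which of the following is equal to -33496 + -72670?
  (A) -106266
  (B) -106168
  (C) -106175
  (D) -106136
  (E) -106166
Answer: E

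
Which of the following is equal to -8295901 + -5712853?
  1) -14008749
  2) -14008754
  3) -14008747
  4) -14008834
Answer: 2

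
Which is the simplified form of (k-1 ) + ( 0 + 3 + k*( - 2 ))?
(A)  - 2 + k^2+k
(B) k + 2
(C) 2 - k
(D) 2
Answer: C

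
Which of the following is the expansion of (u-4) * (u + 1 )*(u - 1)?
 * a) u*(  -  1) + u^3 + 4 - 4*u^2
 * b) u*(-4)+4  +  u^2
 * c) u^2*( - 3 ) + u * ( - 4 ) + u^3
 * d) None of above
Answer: a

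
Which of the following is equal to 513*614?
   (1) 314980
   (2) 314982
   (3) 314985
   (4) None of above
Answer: 2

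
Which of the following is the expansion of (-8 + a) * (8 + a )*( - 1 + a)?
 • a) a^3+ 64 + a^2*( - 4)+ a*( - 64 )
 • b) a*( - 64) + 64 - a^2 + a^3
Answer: b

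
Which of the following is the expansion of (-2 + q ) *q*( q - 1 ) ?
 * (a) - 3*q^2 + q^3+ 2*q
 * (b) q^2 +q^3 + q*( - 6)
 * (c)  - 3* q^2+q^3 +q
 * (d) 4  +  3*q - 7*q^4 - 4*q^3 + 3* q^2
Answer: a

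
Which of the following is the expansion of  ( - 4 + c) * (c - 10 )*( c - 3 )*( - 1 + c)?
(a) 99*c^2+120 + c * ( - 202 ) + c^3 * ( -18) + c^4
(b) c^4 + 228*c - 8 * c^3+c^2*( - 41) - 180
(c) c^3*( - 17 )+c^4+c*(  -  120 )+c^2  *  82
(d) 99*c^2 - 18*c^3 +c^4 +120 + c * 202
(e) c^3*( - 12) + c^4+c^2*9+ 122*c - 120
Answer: a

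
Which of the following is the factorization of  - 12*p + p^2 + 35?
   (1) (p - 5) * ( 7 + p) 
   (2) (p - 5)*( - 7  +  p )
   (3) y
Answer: 2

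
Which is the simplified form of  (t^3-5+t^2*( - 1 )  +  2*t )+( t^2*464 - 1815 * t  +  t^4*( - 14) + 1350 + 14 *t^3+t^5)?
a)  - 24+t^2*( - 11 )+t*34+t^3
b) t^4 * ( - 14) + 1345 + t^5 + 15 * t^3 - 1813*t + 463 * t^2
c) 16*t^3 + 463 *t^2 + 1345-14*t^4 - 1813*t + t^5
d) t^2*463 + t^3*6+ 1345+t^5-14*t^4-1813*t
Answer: b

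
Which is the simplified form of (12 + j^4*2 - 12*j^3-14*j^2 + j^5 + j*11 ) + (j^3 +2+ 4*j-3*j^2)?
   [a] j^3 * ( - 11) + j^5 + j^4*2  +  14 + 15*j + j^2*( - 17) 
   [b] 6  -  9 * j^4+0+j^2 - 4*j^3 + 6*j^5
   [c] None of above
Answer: a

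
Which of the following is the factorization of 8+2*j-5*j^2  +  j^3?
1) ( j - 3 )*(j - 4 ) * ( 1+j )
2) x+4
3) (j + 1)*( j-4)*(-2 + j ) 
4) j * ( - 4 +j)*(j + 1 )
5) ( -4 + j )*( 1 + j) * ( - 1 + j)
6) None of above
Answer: 3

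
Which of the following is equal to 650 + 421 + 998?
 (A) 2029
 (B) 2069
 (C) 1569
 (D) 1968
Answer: B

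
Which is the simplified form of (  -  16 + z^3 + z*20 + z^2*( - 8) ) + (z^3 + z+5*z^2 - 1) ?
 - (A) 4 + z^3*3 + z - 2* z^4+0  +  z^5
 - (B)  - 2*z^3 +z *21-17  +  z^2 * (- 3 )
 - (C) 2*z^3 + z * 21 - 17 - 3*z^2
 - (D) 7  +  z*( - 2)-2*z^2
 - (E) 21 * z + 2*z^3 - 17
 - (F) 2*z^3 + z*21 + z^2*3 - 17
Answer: C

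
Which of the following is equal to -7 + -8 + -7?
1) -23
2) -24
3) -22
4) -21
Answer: 3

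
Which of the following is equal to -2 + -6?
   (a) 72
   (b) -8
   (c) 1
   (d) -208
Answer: b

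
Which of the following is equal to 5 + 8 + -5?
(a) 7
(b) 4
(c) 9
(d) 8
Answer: d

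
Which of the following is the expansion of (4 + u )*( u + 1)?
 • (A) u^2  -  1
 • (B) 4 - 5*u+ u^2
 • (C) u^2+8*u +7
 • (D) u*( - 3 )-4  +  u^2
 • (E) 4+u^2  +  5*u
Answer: E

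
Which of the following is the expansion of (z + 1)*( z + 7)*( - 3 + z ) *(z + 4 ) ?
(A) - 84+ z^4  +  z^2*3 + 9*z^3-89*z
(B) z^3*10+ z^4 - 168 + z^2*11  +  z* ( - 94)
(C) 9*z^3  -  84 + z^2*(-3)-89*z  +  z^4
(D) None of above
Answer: A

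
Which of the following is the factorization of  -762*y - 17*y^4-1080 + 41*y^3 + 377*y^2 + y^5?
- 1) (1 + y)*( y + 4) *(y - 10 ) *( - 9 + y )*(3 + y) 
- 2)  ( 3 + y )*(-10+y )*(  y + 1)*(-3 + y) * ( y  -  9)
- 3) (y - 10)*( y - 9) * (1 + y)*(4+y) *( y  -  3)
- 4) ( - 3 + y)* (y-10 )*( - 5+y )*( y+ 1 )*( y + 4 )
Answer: 3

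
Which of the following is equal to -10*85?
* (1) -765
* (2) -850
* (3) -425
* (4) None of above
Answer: 2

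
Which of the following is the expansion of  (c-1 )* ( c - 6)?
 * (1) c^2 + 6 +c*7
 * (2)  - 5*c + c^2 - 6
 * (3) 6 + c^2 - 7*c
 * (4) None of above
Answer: 3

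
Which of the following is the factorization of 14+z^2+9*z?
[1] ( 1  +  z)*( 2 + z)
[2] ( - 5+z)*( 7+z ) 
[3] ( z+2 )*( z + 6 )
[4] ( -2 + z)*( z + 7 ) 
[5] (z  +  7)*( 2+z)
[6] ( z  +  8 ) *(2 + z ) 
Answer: 5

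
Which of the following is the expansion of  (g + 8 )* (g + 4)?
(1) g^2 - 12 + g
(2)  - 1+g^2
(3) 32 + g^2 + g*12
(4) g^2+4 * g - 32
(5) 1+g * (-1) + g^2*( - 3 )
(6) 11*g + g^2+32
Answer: 3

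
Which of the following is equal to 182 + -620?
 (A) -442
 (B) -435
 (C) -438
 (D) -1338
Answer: C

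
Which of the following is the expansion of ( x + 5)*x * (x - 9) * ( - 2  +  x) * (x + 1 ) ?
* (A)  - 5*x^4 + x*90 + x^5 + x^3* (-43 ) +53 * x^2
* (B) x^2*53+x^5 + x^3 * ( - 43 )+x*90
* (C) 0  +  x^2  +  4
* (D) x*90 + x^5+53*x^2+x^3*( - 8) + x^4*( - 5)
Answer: A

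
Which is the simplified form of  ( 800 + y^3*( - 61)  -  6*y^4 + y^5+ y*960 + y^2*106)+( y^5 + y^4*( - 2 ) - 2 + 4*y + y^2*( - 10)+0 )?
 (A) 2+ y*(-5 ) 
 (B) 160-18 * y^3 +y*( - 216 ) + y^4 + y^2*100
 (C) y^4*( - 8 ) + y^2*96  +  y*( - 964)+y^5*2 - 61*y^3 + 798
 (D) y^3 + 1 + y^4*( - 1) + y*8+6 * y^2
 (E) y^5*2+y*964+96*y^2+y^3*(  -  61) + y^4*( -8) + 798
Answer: E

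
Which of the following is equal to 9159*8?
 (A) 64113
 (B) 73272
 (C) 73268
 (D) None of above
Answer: B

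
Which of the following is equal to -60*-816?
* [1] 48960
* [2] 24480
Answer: 1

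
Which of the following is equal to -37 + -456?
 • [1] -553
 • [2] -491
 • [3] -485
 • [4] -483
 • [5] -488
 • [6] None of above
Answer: 6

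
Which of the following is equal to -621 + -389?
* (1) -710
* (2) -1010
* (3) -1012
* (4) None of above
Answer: 2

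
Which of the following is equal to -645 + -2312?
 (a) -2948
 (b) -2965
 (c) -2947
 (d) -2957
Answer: d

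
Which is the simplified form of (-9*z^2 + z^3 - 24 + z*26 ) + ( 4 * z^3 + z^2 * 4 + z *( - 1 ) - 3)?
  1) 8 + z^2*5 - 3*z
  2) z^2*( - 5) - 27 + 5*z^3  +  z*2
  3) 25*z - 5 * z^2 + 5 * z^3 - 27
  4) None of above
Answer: 3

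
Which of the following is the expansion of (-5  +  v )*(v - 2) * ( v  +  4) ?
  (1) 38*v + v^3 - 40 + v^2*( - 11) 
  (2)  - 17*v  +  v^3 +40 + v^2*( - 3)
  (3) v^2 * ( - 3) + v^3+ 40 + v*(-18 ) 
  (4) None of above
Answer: 3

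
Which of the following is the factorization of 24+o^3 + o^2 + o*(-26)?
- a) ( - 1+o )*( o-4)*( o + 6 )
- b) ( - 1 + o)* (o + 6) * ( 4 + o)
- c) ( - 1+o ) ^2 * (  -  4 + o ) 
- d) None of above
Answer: a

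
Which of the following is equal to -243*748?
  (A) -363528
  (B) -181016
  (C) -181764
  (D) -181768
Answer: C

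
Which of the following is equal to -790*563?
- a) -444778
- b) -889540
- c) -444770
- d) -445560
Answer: c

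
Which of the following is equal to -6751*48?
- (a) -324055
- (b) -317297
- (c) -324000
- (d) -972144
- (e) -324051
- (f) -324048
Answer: f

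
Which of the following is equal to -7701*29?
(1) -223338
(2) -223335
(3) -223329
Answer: 3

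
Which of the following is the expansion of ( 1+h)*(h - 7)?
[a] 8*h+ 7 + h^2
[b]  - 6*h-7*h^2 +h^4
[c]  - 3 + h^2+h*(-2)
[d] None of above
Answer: d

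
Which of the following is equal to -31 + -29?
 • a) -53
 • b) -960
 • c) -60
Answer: c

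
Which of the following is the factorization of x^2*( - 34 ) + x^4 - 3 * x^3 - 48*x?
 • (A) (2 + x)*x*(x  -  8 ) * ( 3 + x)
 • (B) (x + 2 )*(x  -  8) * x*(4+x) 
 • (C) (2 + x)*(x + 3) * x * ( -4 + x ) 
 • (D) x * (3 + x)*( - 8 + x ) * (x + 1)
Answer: A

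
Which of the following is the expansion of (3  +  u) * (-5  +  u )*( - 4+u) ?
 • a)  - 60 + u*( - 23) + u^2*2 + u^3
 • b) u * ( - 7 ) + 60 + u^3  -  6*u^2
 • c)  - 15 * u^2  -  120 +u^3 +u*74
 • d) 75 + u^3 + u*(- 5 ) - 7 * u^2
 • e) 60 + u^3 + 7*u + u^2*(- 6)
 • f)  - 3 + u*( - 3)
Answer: b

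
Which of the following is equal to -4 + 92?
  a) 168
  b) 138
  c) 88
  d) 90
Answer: c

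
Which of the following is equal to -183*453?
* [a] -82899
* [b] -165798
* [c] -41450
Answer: a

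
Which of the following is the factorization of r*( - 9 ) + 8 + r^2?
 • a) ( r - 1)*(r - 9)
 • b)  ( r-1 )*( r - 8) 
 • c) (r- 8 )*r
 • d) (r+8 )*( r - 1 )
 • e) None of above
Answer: b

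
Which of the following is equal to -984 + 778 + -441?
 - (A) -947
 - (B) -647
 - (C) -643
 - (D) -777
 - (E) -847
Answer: B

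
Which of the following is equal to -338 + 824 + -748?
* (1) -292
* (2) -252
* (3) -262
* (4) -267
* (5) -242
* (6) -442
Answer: 3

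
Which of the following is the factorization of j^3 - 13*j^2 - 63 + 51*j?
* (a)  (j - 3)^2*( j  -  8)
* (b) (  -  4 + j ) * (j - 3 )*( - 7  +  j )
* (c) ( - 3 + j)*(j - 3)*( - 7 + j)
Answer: c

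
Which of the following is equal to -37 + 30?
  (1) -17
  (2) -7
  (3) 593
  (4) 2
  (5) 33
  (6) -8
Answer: 2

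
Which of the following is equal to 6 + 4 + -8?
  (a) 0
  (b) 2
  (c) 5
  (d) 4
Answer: b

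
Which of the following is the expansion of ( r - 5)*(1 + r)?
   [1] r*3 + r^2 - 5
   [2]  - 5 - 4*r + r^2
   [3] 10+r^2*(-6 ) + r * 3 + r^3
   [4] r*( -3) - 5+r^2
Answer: 2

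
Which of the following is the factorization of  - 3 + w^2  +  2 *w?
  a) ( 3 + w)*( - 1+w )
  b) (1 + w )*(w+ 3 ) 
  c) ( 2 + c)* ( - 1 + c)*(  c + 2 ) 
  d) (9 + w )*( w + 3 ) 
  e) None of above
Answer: a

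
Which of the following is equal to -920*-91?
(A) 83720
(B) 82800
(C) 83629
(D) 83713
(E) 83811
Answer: A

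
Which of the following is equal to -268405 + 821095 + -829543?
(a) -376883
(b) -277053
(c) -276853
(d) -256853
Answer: c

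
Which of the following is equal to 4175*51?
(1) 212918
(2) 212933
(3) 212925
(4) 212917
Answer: 3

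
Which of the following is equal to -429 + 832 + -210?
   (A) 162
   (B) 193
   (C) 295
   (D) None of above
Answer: B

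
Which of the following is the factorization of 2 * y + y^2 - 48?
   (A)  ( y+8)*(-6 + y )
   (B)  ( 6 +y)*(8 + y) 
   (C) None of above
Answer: A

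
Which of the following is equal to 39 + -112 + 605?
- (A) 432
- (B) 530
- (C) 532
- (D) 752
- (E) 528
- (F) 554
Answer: C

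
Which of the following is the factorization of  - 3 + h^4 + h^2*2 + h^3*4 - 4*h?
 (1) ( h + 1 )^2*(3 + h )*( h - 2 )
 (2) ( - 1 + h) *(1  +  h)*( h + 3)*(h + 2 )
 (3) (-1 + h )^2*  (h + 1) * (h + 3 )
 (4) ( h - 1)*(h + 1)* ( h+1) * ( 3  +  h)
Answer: 4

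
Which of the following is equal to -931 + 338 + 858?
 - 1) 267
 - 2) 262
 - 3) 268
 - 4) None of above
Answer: 4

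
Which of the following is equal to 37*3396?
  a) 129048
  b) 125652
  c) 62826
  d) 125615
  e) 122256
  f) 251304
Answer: b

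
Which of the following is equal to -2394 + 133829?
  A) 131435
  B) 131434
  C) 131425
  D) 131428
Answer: A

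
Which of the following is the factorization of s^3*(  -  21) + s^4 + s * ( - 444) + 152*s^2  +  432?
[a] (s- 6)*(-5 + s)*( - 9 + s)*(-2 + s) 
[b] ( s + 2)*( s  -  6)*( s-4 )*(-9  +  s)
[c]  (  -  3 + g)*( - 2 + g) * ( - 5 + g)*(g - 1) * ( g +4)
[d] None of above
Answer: d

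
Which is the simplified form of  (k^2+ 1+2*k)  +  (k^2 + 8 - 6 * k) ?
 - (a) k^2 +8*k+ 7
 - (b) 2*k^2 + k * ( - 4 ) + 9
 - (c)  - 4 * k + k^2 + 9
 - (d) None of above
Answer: b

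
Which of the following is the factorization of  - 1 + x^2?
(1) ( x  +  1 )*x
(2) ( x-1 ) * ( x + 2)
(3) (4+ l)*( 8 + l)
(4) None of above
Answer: 4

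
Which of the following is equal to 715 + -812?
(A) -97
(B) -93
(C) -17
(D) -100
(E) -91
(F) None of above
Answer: A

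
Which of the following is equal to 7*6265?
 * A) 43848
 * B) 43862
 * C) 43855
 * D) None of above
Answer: C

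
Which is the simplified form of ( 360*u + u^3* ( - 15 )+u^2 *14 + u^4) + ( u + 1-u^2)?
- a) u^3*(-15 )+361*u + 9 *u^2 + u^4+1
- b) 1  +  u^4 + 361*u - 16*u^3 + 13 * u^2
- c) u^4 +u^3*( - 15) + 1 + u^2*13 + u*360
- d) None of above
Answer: d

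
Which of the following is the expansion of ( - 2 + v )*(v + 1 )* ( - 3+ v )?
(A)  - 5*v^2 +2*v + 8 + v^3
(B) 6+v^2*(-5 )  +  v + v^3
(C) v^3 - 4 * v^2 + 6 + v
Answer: C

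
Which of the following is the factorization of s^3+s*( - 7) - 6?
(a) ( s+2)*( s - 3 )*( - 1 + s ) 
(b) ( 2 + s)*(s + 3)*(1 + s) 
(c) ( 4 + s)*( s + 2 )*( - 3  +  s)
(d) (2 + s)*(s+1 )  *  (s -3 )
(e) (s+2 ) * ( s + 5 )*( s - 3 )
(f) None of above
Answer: d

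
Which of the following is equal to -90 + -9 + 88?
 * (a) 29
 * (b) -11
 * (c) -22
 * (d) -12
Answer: b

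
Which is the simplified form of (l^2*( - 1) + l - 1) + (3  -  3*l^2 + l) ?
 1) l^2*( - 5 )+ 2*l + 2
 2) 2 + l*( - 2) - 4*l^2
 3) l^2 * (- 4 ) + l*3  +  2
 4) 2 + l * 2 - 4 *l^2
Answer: 4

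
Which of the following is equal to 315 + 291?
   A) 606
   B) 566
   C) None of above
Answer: A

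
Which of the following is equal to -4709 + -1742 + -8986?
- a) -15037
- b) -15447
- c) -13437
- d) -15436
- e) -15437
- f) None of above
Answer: e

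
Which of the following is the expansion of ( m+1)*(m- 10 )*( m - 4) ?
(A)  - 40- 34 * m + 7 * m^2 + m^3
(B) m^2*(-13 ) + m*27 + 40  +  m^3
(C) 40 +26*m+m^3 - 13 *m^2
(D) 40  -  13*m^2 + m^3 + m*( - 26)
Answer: C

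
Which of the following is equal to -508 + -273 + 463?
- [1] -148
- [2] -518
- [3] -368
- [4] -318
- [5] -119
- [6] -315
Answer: 4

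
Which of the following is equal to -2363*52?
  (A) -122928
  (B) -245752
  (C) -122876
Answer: C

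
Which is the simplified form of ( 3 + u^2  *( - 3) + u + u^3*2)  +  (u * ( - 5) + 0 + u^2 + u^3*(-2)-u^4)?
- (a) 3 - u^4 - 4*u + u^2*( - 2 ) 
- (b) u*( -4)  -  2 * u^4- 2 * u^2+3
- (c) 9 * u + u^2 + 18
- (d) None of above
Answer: a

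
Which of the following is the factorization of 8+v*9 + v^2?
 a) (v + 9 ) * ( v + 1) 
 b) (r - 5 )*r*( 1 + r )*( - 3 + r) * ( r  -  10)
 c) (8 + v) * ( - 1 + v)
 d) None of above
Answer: d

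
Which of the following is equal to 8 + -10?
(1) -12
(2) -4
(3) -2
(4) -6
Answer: 3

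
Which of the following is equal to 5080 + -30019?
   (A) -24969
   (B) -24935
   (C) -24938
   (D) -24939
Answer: D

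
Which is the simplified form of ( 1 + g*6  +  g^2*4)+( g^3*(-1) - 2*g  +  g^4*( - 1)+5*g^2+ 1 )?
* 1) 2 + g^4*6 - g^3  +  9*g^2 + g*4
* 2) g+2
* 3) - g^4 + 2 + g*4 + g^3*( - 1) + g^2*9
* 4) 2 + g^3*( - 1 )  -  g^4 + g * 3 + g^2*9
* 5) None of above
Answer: 3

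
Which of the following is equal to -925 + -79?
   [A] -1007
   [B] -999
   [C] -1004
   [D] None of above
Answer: C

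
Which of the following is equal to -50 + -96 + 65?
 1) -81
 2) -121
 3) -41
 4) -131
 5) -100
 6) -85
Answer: 1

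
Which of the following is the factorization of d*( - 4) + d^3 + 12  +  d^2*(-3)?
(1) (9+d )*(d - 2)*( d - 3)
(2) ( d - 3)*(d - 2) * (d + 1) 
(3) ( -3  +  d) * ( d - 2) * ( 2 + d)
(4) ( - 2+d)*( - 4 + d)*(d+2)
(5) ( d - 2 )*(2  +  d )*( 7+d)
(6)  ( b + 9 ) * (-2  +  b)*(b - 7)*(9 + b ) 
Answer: 3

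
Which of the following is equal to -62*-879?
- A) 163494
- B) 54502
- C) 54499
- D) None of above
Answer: D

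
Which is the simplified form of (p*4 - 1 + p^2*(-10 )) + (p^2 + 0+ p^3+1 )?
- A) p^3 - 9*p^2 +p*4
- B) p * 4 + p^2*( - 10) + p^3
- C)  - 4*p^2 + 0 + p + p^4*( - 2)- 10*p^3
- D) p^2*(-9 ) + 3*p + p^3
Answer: A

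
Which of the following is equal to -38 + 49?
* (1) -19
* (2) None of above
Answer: 2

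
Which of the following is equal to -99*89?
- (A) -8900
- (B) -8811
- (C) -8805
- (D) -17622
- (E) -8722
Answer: B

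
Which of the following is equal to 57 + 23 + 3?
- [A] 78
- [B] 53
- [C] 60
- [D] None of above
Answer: D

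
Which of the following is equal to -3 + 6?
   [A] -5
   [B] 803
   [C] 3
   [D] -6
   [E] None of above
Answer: C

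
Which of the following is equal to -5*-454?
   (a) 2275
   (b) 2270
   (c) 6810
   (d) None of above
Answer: b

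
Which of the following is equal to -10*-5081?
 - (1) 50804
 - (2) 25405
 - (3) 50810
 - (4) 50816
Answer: 3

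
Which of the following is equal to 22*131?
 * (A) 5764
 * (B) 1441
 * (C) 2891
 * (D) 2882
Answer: D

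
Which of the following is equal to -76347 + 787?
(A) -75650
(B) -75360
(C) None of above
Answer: C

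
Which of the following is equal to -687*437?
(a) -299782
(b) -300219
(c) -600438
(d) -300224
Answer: b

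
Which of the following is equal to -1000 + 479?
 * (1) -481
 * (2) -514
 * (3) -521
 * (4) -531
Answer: 3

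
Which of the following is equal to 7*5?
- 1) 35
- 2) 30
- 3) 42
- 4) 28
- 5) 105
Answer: 1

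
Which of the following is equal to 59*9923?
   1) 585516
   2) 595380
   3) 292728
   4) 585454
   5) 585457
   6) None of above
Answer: 5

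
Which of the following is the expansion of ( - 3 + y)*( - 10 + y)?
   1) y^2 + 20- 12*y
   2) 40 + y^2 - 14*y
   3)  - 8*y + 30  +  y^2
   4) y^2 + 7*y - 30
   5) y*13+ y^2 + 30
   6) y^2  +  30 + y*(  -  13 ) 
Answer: 6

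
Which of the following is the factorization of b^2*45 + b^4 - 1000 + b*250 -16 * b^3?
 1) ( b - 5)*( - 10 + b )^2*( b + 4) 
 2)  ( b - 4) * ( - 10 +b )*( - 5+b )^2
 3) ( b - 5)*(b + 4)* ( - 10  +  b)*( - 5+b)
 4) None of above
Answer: 3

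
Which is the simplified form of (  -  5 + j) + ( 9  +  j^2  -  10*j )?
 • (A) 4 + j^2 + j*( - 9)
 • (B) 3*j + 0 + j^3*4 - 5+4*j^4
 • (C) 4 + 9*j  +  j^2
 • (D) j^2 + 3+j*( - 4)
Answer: A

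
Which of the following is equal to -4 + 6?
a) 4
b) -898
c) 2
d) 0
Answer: c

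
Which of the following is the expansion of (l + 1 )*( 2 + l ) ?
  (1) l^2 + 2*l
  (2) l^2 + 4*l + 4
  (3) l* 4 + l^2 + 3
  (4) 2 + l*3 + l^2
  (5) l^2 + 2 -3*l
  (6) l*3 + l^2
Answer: 4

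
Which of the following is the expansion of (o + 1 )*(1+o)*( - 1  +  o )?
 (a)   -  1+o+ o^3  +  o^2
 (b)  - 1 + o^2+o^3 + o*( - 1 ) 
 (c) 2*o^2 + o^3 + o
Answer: b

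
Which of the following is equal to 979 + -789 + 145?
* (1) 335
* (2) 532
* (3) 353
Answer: 1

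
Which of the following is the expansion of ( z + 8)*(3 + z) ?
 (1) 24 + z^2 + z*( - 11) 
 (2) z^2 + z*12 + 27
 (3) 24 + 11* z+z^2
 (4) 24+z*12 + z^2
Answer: 3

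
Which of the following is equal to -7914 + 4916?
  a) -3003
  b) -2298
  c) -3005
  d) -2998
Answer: d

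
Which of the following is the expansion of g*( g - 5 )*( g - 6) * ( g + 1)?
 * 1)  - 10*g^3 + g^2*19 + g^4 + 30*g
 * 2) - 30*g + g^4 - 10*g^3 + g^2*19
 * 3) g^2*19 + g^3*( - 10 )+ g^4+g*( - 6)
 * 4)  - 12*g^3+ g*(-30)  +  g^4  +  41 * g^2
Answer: 1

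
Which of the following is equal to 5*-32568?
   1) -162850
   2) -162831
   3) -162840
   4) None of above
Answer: 3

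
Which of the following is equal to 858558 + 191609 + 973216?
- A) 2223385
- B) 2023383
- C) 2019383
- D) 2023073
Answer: B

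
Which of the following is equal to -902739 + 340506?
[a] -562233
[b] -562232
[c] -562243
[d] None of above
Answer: a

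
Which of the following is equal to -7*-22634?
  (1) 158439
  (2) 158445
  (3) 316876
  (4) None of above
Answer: 4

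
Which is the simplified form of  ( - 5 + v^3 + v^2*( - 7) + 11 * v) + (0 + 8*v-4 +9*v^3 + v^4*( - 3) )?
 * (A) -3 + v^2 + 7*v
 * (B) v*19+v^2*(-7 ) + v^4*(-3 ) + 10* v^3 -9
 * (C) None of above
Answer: B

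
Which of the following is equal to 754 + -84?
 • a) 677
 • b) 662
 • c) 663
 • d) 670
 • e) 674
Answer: d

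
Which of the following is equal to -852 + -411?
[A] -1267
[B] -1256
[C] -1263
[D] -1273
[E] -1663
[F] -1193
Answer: C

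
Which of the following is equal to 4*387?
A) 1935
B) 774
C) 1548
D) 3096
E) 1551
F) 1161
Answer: C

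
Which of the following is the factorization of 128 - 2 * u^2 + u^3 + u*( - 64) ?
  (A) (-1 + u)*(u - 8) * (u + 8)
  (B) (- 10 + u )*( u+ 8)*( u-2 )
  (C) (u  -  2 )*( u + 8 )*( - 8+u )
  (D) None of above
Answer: C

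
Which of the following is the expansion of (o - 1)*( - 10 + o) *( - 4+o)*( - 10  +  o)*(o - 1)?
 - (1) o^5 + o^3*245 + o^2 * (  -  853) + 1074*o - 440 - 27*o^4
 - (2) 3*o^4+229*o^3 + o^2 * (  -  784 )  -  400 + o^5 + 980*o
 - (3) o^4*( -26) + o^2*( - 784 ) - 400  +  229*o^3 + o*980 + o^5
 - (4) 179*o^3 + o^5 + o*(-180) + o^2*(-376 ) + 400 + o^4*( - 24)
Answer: 3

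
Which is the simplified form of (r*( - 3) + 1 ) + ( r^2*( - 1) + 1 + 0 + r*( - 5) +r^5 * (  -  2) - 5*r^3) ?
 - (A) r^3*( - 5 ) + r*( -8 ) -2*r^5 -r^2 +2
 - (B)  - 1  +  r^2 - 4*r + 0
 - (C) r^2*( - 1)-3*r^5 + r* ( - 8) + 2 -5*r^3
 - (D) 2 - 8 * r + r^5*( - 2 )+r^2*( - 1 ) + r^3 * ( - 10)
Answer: A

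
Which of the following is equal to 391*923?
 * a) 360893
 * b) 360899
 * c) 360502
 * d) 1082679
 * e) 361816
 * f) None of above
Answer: a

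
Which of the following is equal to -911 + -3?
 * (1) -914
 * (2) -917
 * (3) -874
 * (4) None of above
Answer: 1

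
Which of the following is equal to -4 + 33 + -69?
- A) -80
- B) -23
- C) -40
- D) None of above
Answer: C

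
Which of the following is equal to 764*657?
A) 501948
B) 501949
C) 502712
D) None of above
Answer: A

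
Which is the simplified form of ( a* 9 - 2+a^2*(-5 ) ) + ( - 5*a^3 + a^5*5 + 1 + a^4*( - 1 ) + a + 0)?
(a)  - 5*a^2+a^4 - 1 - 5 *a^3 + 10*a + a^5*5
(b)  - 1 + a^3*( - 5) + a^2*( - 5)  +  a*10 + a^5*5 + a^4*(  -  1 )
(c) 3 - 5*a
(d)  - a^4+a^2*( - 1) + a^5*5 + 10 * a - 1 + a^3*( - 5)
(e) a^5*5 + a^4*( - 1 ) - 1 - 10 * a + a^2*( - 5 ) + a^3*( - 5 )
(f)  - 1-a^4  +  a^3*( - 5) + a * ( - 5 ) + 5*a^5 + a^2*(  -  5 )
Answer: b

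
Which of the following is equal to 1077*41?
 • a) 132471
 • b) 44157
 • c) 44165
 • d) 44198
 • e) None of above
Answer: b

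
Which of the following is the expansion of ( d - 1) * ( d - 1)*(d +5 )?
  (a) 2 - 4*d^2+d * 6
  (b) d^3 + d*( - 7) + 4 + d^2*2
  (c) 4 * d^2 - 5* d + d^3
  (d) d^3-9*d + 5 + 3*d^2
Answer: d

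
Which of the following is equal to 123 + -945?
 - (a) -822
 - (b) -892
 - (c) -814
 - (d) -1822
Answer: a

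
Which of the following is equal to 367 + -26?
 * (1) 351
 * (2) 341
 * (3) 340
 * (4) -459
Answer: 2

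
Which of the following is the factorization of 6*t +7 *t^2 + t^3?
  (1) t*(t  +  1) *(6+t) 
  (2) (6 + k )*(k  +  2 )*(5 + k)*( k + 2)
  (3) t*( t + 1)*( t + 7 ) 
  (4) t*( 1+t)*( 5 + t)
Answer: 1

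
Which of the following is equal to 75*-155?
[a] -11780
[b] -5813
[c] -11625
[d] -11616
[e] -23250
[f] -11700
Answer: c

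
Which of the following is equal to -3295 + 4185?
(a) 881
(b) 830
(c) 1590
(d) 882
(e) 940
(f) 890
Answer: f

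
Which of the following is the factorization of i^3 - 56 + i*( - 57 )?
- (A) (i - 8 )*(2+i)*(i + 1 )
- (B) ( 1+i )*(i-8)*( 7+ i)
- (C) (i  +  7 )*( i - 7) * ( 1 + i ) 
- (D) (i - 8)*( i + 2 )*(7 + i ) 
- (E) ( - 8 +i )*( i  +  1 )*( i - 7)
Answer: B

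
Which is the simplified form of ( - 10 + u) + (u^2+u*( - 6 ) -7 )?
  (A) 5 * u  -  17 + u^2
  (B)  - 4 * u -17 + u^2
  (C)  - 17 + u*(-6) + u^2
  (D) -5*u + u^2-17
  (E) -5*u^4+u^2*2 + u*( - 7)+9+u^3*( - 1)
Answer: D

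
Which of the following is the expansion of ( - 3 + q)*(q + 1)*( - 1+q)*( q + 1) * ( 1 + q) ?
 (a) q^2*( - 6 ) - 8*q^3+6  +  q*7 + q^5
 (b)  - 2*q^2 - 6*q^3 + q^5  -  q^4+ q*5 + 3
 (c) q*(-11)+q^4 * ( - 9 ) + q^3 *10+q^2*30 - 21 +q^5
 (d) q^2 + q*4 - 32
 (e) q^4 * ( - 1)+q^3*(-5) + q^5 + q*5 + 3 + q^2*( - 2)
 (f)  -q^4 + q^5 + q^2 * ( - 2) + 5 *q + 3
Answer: b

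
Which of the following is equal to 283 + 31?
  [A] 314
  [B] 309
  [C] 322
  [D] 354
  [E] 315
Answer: A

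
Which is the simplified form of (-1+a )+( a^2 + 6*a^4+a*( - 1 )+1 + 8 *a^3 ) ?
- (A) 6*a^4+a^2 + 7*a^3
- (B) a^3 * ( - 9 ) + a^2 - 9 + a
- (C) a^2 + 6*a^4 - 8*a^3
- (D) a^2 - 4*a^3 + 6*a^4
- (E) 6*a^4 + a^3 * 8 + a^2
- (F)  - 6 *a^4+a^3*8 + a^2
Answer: E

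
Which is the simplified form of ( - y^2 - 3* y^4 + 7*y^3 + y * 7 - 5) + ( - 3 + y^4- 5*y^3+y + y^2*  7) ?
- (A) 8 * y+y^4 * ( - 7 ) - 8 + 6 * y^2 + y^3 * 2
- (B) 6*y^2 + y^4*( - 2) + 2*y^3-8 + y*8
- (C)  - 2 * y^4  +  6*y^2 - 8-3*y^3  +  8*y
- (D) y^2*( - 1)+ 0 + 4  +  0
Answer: B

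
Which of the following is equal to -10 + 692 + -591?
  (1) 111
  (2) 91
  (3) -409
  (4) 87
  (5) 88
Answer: 2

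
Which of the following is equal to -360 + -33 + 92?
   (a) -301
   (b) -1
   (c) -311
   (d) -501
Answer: a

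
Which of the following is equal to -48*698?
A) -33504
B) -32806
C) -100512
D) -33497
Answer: A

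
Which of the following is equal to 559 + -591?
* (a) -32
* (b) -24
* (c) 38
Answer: a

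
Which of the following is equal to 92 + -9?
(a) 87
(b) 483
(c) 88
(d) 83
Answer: d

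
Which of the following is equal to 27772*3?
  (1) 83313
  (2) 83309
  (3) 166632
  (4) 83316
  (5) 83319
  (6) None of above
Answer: 4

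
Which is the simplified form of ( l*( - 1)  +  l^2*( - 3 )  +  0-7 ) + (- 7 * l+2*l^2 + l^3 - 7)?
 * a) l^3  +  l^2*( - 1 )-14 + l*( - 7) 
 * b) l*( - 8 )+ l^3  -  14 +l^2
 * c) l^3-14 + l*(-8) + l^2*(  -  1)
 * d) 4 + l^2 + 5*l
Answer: c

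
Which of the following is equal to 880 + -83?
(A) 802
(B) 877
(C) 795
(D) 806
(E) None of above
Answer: E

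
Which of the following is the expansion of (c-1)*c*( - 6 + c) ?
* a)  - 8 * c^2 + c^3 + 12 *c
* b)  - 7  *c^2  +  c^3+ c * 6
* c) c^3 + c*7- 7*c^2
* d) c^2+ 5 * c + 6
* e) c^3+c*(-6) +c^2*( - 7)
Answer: b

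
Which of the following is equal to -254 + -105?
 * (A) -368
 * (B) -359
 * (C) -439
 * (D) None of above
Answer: B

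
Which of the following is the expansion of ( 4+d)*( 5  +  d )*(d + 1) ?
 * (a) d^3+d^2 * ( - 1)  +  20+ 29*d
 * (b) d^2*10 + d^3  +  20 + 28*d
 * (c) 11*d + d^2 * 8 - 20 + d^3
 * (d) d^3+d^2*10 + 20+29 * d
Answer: d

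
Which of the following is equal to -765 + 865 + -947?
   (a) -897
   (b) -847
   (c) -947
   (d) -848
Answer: b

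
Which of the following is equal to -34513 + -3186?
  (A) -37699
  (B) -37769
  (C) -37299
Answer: A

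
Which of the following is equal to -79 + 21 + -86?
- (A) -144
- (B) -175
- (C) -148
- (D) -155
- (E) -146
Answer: A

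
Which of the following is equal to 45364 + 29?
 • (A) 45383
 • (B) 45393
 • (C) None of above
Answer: B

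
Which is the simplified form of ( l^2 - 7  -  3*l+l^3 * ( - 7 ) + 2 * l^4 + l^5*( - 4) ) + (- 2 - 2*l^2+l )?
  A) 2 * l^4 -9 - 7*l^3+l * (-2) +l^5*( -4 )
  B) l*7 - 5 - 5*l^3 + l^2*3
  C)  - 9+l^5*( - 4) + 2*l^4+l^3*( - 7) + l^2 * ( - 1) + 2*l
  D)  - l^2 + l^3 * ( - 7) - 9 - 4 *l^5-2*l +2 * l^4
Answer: D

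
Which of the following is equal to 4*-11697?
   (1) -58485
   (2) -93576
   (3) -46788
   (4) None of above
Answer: 3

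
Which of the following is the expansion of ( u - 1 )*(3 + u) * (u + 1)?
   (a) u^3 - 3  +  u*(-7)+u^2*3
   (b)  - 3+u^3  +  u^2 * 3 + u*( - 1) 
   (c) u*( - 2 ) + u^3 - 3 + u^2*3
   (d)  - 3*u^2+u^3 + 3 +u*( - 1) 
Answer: b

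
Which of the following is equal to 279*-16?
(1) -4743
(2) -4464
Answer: 2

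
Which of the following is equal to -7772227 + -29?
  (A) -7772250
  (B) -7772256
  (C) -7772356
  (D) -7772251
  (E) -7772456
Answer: B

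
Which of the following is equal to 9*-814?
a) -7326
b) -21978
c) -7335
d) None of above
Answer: a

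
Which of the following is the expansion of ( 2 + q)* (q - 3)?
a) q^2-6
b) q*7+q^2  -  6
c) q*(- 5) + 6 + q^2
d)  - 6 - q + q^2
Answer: d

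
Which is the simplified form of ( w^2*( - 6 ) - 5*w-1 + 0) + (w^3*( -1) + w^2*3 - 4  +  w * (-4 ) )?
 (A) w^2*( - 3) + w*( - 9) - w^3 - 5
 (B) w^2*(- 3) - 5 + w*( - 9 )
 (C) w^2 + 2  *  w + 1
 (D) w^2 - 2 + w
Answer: A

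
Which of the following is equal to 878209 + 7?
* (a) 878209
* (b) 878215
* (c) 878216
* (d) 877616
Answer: c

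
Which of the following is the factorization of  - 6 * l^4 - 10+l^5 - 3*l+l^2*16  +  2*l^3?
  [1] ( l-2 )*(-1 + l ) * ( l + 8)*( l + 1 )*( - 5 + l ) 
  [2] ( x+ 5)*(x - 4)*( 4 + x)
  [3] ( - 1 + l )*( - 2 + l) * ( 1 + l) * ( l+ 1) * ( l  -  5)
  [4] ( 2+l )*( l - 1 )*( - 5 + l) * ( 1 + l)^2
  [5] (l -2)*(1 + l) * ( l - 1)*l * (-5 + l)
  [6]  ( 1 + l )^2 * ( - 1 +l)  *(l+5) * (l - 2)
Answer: 3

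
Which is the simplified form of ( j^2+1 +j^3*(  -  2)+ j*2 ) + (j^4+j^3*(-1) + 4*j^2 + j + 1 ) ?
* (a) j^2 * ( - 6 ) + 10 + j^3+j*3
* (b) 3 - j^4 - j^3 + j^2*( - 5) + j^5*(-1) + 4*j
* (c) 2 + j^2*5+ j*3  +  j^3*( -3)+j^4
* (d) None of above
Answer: c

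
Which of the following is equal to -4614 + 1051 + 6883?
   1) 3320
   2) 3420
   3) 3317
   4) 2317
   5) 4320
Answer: 1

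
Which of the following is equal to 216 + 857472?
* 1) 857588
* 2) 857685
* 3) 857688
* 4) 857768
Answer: 3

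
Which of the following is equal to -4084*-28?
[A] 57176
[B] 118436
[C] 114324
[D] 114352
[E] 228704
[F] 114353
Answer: D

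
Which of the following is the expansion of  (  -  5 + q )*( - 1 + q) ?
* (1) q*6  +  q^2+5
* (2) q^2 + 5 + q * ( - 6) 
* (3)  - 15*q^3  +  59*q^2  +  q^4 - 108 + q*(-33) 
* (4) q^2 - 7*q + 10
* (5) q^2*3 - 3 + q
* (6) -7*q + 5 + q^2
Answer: 2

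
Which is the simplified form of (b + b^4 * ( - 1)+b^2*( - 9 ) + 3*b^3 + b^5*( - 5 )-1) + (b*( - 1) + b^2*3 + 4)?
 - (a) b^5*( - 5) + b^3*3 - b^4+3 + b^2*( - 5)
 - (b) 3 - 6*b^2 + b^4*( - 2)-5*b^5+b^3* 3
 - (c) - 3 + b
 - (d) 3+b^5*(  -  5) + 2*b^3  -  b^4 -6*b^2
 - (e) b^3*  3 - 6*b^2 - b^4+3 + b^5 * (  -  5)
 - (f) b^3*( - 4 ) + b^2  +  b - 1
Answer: e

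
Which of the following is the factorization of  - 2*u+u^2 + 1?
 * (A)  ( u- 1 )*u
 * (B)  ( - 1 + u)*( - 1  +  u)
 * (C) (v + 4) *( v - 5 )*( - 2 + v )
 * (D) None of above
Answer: B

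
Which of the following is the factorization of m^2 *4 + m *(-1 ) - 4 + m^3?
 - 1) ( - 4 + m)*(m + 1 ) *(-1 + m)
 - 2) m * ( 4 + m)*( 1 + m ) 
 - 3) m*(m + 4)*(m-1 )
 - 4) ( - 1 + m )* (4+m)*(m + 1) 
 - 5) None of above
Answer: 4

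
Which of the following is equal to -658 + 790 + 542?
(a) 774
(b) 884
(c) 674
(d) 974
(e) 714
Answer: c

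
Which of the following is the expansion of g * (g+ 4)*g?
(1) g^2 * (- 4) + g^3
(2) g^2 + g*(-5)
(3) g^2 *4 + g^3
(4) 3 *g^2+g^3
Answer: 3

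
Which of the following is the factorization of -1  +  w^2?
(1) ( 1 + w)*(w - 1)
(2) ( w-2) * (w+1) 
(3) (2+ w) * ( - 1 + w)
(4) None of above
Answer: 1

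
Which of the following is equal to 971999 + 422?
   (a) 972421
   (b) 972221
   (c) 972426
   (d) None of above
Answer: a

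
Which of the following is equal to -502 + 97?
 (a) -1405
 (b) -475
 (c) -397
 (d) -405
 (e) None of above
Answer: d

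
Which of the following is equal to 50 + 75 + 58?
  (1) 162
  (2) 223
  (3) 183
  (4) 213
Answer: 3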